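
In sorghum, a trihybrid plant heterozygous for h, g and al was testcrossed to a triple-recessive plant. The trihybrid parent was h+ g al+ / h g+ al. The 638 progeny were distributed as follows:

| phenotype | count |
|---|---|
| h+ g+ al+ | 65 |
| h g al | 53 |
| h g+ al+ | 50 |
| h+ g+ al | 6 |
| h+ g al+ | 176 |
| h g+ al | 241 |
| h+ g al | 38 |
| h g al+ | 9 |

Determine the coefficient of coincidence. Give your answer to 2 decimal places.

The two rarest classes, h g al+ and h+ g+ al, are the double crossovers. Comparing them with the parentals, only the h allele has switched, so h is the middle locus and the order is al – h – g.
al–h: (88 + 15)/638 = 0.1614; h–g: (118 + 15)/638 = 0.2085.
Expected DCO frequency = 0.1614 × 0.2085 ≈ 0.03365; observed = 15/638 ≈ 0.02351.
Coefficient of coincidence = 0.02351/0.03365 ≈ 0.70.

0.70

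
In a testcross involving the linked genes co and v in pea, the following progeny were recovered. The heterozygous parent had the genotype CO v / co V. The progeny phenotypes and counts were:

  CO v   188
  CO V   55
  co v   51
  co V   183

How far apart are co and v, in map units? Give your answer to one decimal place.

22.2 map units

The recombinant classes are CO V and co v: 55 + 51 = 106.
Recombination frequency = 106/477 = 0.2222 ≈ 22.2%, i.e. 22.2 map units.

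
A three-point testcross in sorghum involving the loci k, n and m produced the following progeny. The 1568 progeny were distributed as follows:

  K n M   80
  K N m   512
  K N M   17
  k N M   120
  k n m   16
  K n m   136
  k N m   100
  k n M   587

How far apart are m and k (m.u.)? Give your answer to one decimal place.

13.6 m.u.

The two most frequent reciprocal classes, K N m and k n M, are the parental types, so the F1 was K N m / k n M.
The two rarest classes, K N M and k n m, are the double crossovers. Comparing them with the parentals, only the m allele has switched, so m is the middle locus and the order is n – m – k.
Crossovers in the m–k interval produce the single-crossover classes k N m and K n M (100 + 80 = 180) plus the double crossovers (33).
RF(m–k) = (180 + 33) / 1568 = 213/1568 = 0.1358 → 13.6 m.u.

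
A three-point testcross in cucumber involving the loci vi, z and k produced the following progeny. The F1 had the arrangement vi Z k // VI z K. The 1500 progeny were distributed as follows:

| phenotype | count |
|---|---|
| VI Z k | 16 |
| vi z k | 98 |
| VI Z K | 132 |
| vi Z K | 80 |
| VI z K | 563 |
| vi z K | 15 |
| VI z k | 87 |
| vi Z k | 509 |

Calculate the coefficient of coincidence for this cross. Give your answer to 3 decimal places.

0.900

The two rarest classes, VI Z k and vi z K, are the double crossovers. Comparing them with the parentals, only the vi allele has switched, so vi is the middle locus and the order is k – vi – z.
k–vi: (167 + 31)/1500 = 0.1320; vi–z: (230 + 31)/1500 = 0.1740.
Expected DCO frequency = 0.1320 × 0.1740 ≈ 0.02297; observed = 31/1500 ≈ 0.02067.
Coefficient of coincidence = 0.02067/0.02297 ≈ 0.900.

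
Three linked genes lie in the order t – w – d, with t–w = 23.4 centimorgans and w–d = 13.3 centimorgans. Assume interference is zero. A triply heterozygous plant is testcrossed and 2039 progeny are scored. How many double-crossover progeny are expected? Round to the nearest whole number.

63

Map distances give recombination frequencies of 0.234 and 0.133 for the two intervals.
With no interference, expected double-crossover frequency = 0.234 × 0.133 = 0.03112.
Expected number = 0.03112 × 2039 = 63.46 ≈ 63.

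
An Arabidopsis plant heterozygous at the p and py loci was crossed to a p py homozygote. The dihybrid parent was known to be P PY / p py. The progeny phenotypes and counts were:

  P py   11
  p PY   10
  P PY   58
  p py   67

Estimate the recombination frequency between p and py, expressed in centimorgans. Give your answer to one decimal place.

The recombinant classes are P py and p PY: 11 + 10 = 21.
Recombination frequency = 21/146 = 0.1438 ≈ 14.4%, i.e. 14.4 centimorgans.

14.4 centimorgans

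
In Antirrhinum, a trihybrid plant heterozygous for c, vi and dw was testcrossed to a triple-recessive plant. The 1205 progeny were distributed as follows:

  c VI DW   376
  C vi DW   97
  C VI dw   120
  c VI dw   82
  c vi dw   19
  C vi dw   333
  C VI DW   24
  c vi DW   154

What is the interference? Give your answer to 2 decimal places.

0.26

The two most frequent reciprocal classes, C vi dw and c VI DW, are the parental types, so the F1 was C vi dw / c VI DW.
The two rarest classes, c vi dw and C VI DW, are the double crossovers. Comparing them with the parentals, only the c allele has switched, so c is the middle locus and the order is vi – c – dw.
vi–c: (274 + 43)/1205 = 0.2631; c–dw: (179 + 43)/1205 = 0.1842.
Expected DCO frequency = 0.2631 × 0.1842 ≈ 0.04846; observed = 43/1205 ≈ 0.03568.
Coefficient of coincidence = 0.03568/0.04846 ≈ 0.74; interference = 1 − 0.74 = 0.26.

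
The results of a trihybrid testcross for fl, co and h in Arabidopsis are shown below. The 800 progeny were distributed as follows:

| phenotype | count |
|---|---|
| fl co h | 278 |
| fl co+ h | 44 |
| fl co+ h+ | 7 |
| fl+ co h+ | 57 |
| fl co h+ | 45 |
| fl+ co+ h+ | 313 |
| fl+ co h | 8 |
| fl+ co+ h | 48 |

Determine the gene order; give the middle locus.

The two most frequent reciprocal classes, fl co h and fl+ co+ h+, are the parental types, so the F1 was fl co h / fl+ co+ h+.
The two rarest classes, fl+ co h and fl co+ h+, are the double crossovers. Comparing them with the parentals, only the fl allele has switched, so fl is the middle locus and the order is co – fl – h.

fl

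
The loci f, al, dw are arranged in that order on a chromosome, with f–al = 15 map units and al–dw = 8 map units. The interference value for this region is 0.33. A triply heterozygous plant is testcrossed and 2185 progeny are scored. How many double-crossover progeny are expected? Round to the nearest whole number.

18

Map distances give recombination frequencies of 0.150 and 0.080 for the two intervals.
With interference 0.33 (so coincidence = 0.67), expected double-crossover frequency = 0.150 × 0.080 × 0.67 = 0.00804.
Expected number = 0.00804 × 2185 = 17.57 ≈ 18.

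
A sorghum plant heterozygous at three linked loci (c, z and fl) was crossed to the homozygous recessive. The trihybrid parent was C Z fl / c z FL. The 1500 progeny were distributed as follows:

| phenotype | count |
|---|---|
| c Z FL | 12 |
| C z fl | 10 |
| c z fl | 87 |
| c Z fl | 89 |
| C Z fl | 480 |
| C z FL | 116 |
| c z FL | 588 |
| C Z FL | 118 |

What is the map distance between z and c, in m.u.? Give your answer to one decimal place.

15.1 m.u.

The two rarest classes, C z fl and c Z FL, are the double crossovers. Comparing them with the parentals, only the z allele has switched, so z is the middle locus and the order is c – z – fl.
Crossovers in the c–z interval produce the single-crossover classes c Z fl and C z FL (89 + 116 = 205) plus the double crossovers (22).
RF(c–z) = (205 + 22) / 1500 = 227/1500 = 0.1513 → 15.1 m.u.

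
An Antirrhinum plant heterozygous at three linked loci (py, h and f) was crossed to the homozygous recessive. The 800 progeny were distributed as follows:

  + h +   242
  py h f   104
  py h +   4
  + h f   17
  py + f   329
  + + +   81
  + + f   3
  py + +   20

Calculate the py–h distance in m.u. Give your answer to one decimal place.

24.0 m.u.

The two most frequent reciprocal classes, + h + and py + f, are the parental types, so the F1 was + h + / py + f.
The two rarest classes, py h + and + + f, are the double crossovers. Comparing them with the parentals, only the py allele has switched, so py is the middle locus and the order is h – py – f.
Crossovers in the h–py interval produce the single-crossover classes + + + and py h f (81 + 104 = 185) plus the double crossovers (7).
RF(h–py) = (185 + 7) / 800 = 192/800 = 0.2400 → 24.0 m.u.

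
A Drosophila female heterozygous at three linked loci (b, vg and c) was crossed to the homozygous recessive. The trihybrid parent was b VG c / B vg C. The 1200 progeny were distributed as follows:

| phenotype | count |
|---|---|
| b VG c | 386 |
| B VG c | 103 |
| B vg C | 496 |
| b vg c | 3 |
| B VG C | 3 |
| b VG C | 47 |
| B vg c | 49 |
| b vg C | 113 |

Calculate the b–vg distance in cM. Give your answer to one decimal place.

18.5 cM

The two rarest classes, b vg c and B VG C, are the double crossovers. Comparing them with the parentals, only the vg allele has switched, so vg is the middle locus and the order is b – vg – c.
Crossovers in the b–vg interval produce the single-crossover classes B VG c and b vg C (103 + 113 = 216) plus the double crossovers (6).
RF(b–vg) = (216 + 6) / 1200 = 222/1200 = 0.1850 → 18.5 cM.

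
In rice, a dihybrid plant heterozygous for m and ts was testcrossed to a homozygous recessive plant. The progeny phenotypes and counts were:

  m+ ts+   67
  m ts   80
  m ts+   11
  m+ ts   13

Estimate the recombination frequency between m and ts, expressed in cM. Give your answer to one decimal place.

14.0 cM

The two most frequent classes, m+ ts+ (67) and m ts (80), are the parental types, so the F1 was m+ ts+ / m ts.
The recombinant classes are m+ ts and m ts+: 13 + 11 = 24.
Recombination frequency = 24/171 = 0.1404 ≈ 14.0%, i.e. 14.0 cM.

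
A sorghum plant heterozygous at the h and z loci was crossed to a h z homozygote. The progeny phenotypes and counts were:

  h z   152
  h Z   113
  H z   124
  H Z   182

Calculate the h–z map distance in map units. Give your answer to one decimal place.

41.5 map units

The two most frequent classes, H Z (182) and h z (152), are the parental types, so the F1 was H Z / h z.
The recombinant classes are H z and h Z: 124 + 113 = 237.
Recombination frequency = 237/571 = 0.4151 ≈ 41.5%, i.e. 41.5 map units.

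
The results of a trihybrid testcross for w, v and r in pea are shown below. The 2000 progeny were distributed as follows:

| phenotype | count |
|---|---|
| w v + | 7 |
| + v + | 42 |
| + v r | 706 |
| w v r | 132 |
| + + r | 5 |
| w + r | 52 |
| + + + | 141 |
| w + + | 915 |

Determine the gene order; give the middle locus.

v

The two most frequent reciprocal classes, + v r and w + +, are the parental types, so the F1 was + v r / w + +.
The two rarest classes, + + r and w v +, are the double crossovers. Comparing them with the parentals, only the v allele has switched, so v is the middle locus and the order is w – v – r.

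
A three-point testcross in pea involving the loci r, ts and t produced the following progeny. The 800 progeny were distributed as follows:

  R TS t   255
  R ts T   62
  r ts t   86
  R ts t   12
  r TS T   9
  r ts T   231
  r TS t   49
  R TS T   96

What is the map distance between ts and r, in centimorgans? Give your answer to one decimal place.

16.5 centimorgans

The two most frequent reciprocal classes, r ts T and R TS t, are the parental types, so the F1 was r ts T / R TS t.
The two rarest classes, r TS T and R ts t, are the double crossovers. Comparing them with the parentals, only the ts allele has switched, so ts is the middle locus and the order is r – ts – t.
Crossovers in the r–ts interval produce the single-crossover classes R ts T and r TS t (62 + 49 = 111) plus the double crossovers (21).
RF(r–ts) = (111 + 21) / 800 = 132/800 = 0.1650 → 16.5 centimorgans.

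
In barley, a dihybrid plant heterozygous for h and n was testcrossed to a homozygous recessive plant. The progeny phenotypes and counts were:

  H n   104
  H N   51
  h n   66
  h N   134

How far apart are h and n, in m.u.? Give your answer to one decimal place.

The two most frequent classes, H n (104) and h N (134), are the parental types, so the F1 was H n / h N.
The recombinant classes are H N and h n: 51 + 66 = 117.
Recombination frequency = 117/355 = 0.3296 ≈ 33.0%, i.e. 33.0 m.u.

33.0 m.u.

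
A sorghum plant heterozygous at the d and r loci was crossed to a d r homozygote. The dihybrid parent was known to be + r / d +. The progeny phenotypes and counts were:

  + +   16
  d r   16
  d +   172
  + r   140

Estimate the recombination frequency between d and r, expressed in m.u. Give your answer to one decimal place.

The recombinant classes are + + and d r: 16 + 16 = 32.
Recombination frequency = 32/344 = 0.0930 ≈ 9.3%, i.e. 9.3 m.u.

9.3 m.u.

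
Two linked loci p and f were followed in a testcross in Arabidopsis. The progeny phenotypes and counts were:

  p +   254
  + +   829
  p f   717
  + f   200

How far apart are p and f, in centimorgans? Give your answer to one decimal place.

22.7 centimorgans

The two most frequent classes, + + (829) and p f (717), are the parental types, so the F1 was + + / p f.
The recombinant classes are + f and p +: 200 + 254 = 454.
Recombination frequency = 454/2000 = 0.2270 ≈ 22.7%, i.e. 22.7 centimorgans.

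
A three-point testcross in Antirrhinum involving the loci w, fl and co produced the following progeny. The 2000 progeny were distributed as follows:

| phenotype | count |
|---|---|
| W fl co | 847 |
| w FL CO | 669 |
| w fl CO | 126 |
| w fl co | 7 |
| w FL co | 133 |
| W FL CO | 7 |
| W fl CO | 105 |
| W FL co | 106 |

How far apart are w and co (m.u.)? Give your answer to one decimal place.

The two most frequent reciprocal classes, w FL CO and W fl co, are the parental types, so the F1 was w FL CO / W fl co.
The two rarest classes, W FL CO and w fl co, are the double crossovers. Comparing them with the parentals, only the w allele has switched, so w is the middle locus and the order is fl – w – co.
Crossovers in the w–co interval produce the single-crossover classes w FL co and W fl CO (133 + 105 = 238) plus the double crossovers (14).
RF(w–co) = (238 + 14) / 2000 = 252/2000 = 0.1260 → 12.6 m.u.

12.6 m.u.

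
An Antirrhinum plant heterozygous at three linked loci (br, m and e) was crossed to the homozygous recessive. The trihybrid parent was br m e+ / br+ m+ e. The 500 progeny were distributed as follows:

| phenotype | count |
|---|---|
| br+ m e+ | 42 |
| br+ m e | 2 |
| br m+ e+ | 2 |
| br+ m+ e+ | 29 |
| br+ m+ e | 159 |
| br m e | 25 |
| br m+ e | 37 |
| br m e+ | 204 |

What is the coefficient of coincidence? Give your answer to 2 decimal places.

The two rarest classes, br m+ e+ and br+ m e, are the double crossovers. Comparing them with the parentals, only the m allele has switched, so m is the middle locus and the order is e – m – br.
e–m: (54 + 4)/500 = 0.1160; m–br: (79 + 4)/500 = 0.1660.
Expected DCO frequency = 0.1160 × 0.1660 ≈ 0.01926; observed = 4/500 ≈ 0.00800.
Coefficient of coincidence = 0.00800/0.01926 ≈ 0.42.

0.42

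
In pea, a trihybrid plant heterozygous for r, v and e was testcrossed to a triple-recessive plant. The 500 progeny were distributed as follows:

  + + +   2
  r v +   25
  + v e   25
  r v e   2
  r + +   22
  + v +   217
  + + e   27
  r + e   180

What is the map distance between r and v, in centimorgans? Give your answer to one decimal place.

11.2 centimorgans

The two most frequent reciprocal classes, + v + and r + e, are the parental types, so the F1 was + v + / r + e.
The two rarest classes, + + + and r v e, are the double crossovers. Comparing them with the parentals, only the v allele has switched, so v is the middle locus and the order is e – v – r.
Crossovers in the v–r interval produce the single-crossover classes r v + and + + e (25 + 27 = 52) plus the double crossovers (4).
RF(v–r) = (52 + 4) / 500 = 56/500 = 0.1120 → 11.2 centimorgans.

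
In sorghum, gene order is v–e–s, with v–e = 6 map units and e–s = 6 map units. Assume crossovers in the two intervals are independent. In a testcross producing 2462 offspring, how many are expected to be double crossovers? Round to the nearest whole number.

Map distances give recombination frequencies of 0.060 and 0.060 for the two intervals.
With no interference, expected double-crossover frequency = 0.060 × 0.060 = 0.00360.
Expected number = 0.00360 × 2462 = 8.86 ≈ 9.

9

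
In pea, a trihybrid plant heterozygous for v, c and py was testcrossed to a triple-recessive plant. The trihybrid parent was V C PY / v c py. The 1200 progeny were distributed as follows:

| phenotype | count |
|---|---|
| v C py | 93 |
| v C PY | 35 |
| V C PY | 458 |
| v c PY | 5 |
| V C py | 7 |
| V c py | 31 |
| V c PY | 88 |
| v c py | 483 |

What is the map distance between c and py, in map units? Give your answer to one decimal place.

16.1 map units

The two rarest classes, V C py and v c PY, are the double crossovers. Comparing them with the parentals, only the py allele has switched, so py is the middle locus and the order is v – py – c.
Crossovers in the py–c interval produce the single-crossover classes V c PY and v C py (88 + 93 = 181) plus the double crossovers (12).
RF(py–c) = (181 + 12) / 1200 = 193/1200 = 0.1608 → 16.1 map units.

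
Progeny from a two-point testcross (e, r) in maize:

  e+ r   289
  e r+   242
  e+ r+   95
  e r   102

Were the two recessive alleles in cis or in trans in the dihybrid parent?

trans

The two most frequent classes are e+ r (289) and e r+ (242); these are the parental (non-recombinant) types.
So the F1 carried e+ r on one chromosome and e r+ on the other — the recessive alleles are on opposite chromosomes (trans / repulsion).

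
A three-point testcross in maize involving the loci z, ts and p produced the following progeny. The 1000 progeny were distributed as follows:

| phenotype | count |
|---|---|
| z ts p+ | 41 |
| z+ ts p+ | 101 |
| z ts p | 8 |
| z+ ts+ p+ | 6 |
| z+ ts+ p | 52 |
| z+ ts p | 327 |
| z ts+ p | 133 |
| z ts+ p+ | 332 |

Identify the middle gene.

z

The two most frequent reciprocal classes, z+ ts p and z ts+ p+, are the parental types, so the F1 was z+ ts p / z ts+ p+.
The two rarest classes, z ts p and z+ ts+ p+, are the double crossovers. Comparing them with the parentals, only the z allele has switched, so z is the middle locus and the order is ts – z – p.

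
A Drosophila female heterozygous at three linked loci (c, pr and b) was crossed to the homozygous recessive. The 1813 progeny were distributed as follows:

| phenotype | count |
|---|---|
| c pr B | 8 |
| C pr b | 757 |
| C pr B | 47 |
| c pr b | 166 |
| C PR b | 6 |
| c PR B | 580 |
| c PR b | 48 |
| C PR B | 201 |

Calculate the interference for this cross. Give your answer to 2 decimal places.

0.39

The two most frequent reciprocal classes, c PR B and C pr b, are the parental types, so the F1 was c PR B / C pr b.
The two rarest classes, c pr B and C PR b, are the double crossovers. Comparing them with the parentals, only the pr allele has switched, so pr is the middle locus and the order is b – pr – c.
b–pr: (95 + 14)/1813 = 0.0601; pr–c: (367 + 14)/1813 = 0.2101.
Expected DCO frequency = 0.0601 × 0.2101 ≈ 0.01263; observed = 14/1813 ≈ 0.00772.
Coefficient of coincidence = 0.00772/0.01263 ≈ 0.61; interference = 1 − 0.61 = 0.39.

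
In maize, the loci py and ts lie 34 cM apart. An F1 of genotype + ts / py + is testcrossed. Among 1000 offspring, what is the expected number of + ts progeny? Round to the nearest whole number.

330

A map distance of 34 cM corresponds to a recombination frequency of 0.340.
The F1 is + ts / py +, so + ts is a parental gamete class with expected frequency (1 − r)/2 = 0.660/2 = 0.3300.
Expected number = 0.3300 × 1000 = 330.00 ≈ 330.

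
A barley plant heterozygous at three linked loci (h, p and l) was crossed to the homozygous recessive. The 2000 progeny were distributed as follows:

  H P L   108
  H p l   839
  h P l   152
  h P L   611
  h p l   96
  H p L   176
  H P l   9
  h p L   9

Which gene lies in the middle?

The two most frequent reciprocal classes, h P L and H p l, are the parental types, so the F1 was h P L / H p l.
The two rarest classes, h p L and H P l, are the double crossovers. Comparing them with the parentals, only the p allele has switched, so p is the middle locus and the order is h – p – l.

p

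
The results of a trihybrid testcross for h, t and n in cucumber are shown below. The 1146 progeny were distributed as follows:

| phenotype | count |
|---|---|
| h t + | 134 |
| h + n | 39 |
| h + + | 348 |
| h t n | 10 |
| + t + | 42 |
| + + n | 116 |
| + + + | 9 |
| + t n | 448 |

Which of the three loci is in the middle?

The two most frequent reciprocal classes, + t n and h + +, are the parental types, so the F1 was + t n / h + +.
The two rarest classes, h t n and + + +, are the double crossovers. Comparing them with the parentals, only the h allele has switched, so h is the middle locus and the order is t – h – n.

h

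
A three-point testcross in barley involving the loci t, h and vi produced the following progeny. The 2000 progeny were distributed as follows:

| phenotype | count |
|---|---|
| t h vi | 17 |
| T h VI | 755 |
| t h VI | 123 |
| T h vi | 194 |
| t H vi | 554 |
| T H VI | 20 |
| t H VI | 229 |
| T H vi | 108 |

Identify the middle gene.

h

The two most frequent reciprocal classes, T h VI and t H vi, are the parental types, so the F1 was T h VI / t H vi.
The two rarest classes, T H VI and t h vi, are the double crossovers. Comparing them with the parentals, only the h allele has switched, so h is the middle locus and the order is t – h – vi.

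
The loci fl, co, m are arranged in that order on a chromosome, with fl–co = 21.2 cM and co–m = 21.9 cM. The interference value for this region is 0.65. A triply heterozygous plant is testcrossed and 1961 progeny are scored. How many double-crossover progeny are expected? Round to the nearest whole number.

Map distances give recombination frequencies of 0.212 and 0.219 for the two intervals.
With interference 0.65 (so coincidence = 0.35), expected double-crossover frequency = 0.212 × 0.219 × 0.35 = 0.01625.
Expected number = 0.01625 × 1961 = 31.87 ≈ 32.

32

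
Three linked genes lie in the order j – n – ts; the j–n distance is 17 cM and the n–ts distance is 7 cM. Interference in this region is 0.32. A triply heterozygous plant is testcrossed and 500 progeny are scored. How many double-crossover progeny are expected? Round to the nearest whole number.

Map distances give recombination frequencies of 0.170 and 0.070 for the two intervals.
With interference 0.32 (so coincidence = 0.68), expected double-crossover frequency = 0.170 × 0.070 × 0.68 = 0.00809.
Expected number = 0.00809 × 500 = 4.05 ≈ 4.

4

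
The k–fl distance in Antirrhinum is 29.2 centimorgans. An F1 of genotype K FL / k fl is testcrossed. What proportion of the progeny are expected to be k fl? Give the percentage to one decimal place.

A map distance of 29.2 centimorgans corresponds to a recombination frequency of 0.292.
The F1 is K FL / k fl, so k fl is a parental gamete class with expected frequency (1 − r)/2 = 0.708/2 = 0.3540.
That is 0.3540 = 35.4% of the progeny.

35.4%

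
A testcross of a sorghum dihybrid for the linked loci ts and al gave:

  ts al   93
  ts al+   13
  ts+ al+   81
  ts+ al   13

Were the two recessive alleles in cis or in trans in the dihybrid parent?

cis

The two most frequent classes are ts+ al+ (81) and ts al (93); these are the parental (non-recombinant) types.
So the F1 carried ts+ al+ on one chromosome and ts al on the other — the recessive alleles are on the same chromosome (cis / coupling).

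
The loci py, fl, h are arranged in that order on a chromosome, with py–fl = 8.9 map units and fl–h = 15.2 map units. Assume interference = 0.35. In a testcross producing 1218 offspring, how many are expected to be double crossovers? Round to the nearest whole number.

Map distances give recombination frequencies of 0.089 and 0.152 for the two intervals.
With interference 0.35 (so coincidence = 0.65), expected double-crossover frequency = 0.089 × 0.152 × 0.65 = 0.00879.
Expected number = 0.00879 × 1218 = 10.71 ≈ 11.

11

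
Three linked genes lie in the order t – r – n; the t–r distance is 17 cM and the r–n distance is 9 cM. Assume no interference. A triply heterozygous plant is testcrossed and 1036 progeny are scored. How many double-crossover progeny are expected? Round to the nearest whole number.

Map distances give recombination frequencies of 0.170 and 0.090 for the two intervals.
With no interference, expected double-crossover frequency = 0.170 × 0.090 = 0.01530.
Expected number = 0.01530 × 1036 = 15.85 ≈ 16.

16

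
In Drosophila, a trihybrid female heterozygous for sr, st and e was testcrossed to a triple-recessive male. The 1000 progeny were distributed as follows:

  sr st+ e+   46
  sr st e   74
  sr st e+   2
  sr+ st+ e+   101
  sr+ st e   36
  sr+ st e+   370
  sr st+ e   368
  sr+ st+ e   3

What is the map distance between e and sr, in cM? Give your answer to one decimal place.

8.7 cM

The two most frequent reciprocal classes, sr+ st e+ and sr st+ e, are the parental types, so the F1 was sr+ st e+ / sr st+ e.
The two rarest classes, sr st e+ and sr+ st+ e, are the double crossovers. Comparing them with the parentals, only the sr allele has switched, so sr is the middle locus and the order is e – sr – st.
Crossovers in the e–sr interval produce the single-crossover classes sr+ st e and sr st+ e+ (36 + 46 = 82) plus the double crossovers (5).
RF(e–sr) = (82 + 5) / 1000 = 87/1000 = 0.0870 → 8.7 cM.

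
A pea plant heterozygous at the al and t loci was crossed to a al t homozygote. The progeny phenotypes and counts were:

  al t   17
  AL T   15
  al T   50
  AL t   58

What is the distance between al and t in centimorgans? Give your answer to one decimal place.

The two most frequent classes, AL t (58) and al T (50), are the parental types, so the F1 was AL t / al T.
The recombinant classes are AL T and al t: 15 + 17 = 32.
Recombination frequency = 32/140 = 0.2286 ≈ 22.9%, i.e. 22.9 centimorgans.

22.9 centimorgans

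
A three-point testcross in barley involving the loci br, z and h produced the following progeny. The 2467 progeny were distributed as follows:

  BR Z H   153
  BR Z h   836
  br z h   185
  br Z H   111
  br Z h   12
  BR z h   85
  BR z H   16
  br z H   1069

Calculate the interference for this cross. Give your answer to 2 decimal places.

The two most frequent reciprocal classes, BR Z h and br z H, are the parental types, so the F1 was BR Z h / br z H.
The two rarest classes, br Z h and BR z H, are the double crossovers. Comparing them with the parentals, only the br allele has switched, so br is the middle locus and the order is h – br – z.
h–br: (338 + 28)/2467 = 0.1484; br–z: (196 + 28)/2467 = 0.0908.
Expected DCO frequency = 0.1484 × 0.0908 ≈ 0.01347; observed = 28/2467 ≈ 0.01135.
Coefficient of coincidence = 0.01135/0.01347 ≈ 0.84; interference = 1 − 0.84 = 0.16.

0.16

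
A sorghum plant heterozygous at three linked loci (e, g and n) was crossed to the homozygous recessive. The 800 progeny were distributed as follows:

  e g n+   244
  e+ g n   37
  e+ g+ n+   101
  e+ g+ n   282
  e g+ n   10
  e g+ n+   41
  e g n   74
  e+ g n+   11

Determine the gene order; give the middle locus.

e

The two most frequent reciprocal classes, e g n+ and e+ g+ n, are the parental types, so the F1 was e g n+ / e+ g+ n.
The two rarest classes, e+ g n+ and e g+ n, are the double crossovers. Comparing them with the parentals, only the e allele has switched, so e is the middle locus and the order is g – e – n.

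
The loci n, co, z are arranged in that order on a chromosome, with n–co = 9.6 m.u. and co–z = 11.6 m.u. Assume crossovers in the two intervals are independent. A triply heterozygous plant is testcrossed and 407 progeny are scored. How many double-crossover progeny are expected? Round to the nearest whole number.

Map distances give recombination frequencies of 0.096 and 0.116 for the two intervals.
With no interference, expected double-crossover frequency = 0.096 × 0.116 = 0.01114.
Expected number = 0.01114 × 407 = 4.53 ≈ 5.

5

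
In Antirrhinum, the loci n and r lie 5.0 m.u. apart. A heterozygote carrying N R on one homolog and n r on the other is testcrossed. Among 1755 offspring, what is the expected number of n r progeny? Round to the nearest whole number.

A map distance of 5.0 m.u. corresponds to a recombination frequency of 0.050.
The F1 is N R / n r, so n r is a parental gamete class with expected frequency (1 − r)/2 = 0.950/2 = 0.4750.
Expected number = 0.4750 × 1755 = 833.62 ≈ 834.

834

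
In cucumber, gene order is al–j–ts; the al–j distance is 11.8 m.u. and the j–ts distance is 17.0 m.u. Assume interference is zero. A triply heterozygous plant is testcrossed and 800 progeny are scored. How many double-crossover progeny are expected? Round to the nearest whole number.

Map distances give recombination frequencies of 0.118 and 0.170 for the two intervals.
With no interference, expected double-crossover frequency = 0.118 × 0.170 = 0.02006.
Expected number = 0.02006 × 800 = 16.05 ≈ 16.

16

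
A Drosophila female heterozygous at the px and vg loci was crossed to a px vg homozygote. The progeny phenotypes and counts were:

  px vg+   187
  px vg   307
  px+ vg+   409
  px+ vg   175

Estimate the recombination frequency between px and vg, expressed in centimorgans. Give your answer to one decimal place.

33.6 centimorgans

The two most frequent classes, px+ vg+ (409) and px vg (307), are the parental types, so the F1 was px+ vg+ / px vg.
The recombinant classes are px+ vg and px vg+: 175 + 187 = 362.
Recombination frequency = 362/1078 = 0.3358 ≈ 33.6%, i.e. 33.6 centimorgans.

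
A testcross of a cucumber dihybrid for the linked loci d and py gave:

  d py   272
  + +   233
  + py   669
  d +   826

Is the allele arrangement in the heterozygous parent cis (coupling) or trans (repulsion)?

The two most frequent classes are + py (669) and d + (826); these are the parental (non-recombinant) types.
So the F1 carried + py on one chromosome and d + on the other — the recessive alleles are on opposite chromosomes (trans / repulsion).

trans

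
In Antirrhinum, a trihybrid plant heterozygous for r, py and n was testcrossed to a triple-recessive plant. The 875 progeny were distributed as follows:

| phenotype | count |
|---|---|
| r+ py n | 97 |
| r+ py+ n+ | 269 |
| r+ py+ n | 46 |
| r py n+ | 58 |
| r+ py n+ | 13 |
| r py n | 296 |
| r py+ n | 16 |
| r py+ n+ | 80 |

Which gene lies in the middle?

py

The two most frequent reciprocal classes, r py n and r+ py+ n+, are the parental types, so the F1 was r py n / r+ py+ n+.
The two rarest classes, r py+ n and r+ py n+, are the double crossovers. Comparing them with the parentals, only the py allele has switched, so py is the middle locus and the order is n – py – r.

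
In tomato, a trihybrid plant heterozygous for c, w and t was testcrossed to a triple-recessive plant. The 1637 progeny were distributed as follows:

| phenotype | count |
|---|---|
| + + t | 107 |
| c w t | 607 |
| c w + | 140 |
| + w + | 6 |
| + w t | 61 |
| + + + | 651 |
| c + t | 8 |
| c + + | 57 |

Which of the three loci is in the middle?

The two most frequent reciprocal classes, c w t and + + +, are the parental types, so the F1 was c w t / + + +.
The two rarest classes, c + t and + w +, are the double crossovers. Comparing them with the parentals, only the w allele has switched, so w is the middle locus and the order is t – w – c.

w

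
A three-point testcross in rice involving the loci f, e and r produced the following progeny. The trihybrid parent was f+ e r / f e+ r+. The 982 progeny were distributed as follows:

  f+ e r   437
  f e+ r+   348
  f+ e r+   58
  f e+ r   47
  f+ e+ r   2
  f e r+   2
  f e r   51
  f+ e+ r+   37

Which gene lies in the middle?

The two rarest classes, f+ e+ r and f e r+, are the double crossovers. Comparing them with the parentals, only the e allele has switched, so e is the middle locus and the order is f – e – r.

e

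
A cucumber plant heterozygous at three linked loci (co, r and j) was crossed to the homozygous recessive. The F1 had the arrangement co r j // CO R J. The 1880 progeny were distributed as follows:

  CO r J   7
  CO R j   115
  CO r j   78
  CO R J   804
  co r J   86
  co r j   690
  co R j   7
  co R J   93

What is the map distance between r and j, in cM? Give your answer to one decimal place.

The two rarest classes, co R j and CO r J, are the double crossovers. Comparing them with the parentals, only the r allele has switched, so r is the middle locus and the order is co – r – j.
Crossovers in the r–j interval produce the single-crossover classes co r J and CO R j (86 + 115 = 201) plus the double crossovers (14).
RF(r–j) = (201 + 14) / 1880 = 215/1880 = 0.1144 → 11.4 cM.

11.4 cM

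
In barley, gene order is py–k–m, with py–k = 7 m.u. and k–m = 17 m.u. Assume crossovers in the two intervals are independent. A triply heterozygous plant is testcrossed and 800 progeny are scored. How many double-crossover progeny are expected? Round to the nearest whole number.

Map distances give recombination frequencies of 0.070 and 0.170 for the two intervals.
With no interference, expected double-crossover frequency = 0.070 × 0.170 = 0.01190.
Expected number = 0.01190 × 800 = 9.52 ≈ 10.

10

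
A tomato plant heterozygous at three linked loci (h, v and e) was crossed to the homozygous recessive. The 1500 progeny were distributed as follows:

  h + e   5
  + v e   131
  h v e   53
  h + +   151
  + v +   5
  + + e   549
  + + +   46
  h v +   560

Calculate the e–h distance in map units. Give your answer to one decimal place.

7.3 map units

The two most frequent reciprocal classes, + + e and h v +, are the parental types, so the F1 was + + e / h v +.
The two rarest classes, h + e and + v +, are the double crossovers. Comparing them with the parentals, only the h allele has switched, so h is the middle locus and the order is v – h – e.
Crossovers in the h–e interval produce the single-crossover classes + + + and h v e (46 + 53 = 99) plus the double crossovers (10).
RF(h–e) = (99 + 10) / 1500 = 109/1500 = 0.0727 → 7.3 map units.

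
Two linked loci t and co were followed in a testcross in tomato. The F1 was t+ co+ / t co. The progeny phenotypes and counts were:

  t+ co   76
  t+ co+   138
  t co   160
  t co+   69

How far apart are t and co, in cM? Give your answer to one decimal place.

32.7 cM

The recombinant classes are t+ co and t co+: 76 + 69 = 145.
Recombination frequency = 145/443 = 0.3273 ≈ 32.7%, i.e. 32.7 cM.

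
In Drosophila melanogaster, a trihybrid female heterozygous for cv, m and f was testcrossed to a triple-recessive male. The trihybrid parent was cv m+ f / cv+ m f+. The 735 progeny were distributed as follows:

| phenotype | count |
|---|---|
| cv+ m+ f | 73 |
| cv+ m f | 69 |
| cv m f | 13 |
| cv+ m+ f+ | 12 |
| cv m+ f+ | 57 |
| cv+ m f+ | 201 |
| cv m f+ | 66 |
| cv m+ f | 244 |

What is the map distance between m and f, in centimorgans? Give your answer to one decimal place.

The two rarest classes, cv m f and cv+ m+ f+, are the double crossovers. Comparing them with the parentals, only the m allele has switched, so m is the middle locus and the order is f – m – cv.
Crossovers in the f–m interval produce the single-crossover classes cv m+ f+ and cv+ m f (57 + 69 = 126) plus the double crossovers (25).
RF(f–m) = (126 + 25) / 735 = 151/735 = 0.2054 → 20.5 centimorgans.

20.5 centimorgans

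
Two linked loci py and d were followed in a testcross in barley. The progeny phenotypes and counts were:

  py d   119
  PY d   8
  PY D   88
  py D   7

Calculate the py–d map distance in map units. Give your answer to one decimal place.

6.8 map units

The two most frequent classes, PY D (88) and py d (119), are the parental types, so the F1 was PY D / py d.
The recombinant classes are PY d and py D: 8 + 7 = 15.
Recombination frequency = 15/222 = 0.0676 ≈ 6.8%, i.e. 6.8 map units.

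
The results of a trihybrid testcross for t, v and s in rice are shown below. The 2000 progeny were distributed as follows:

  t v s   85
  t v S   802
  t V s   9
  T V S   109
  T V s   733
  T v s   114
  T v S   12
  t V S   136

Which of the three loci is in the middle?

t

The two most frequent reciprocal classes, t v S and T V s, are the parental types, so the F1 was t v S / T V s.
The two rarest classes, T v S and t V s, are the double crossovers. Comparing them with the parentals, only the t allele has switched, so t is the middle locus and the order is s – t – v.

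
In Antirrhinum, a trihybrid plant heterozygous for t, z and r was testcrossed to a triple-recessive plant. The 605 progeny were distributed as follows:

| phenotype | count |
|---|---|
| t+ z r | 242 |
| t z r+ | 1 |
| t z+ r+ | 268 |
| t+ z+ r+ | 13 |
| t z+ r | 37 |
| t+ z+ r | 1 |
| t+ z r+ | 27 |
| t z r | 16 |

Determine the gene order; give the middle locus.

z

The two most frequent reciprocal classes, t+ z r and t z+ r+, are the parental types, so the F1 was t+ z r / t z+ r+.
The two rarest classes, t+ z+ r and t z r+, are the double crossovers. Comparing them with the parentals, only the z allele has switched, so z is the middle locus and the order is r – z – t.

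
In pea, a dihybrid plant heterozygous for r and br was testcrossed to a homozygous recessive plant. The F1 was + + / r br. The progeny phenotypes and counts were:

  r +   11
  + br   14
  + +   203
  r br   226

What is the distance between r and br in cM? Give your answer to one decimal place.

5.5 cM

The recombinant classes are + br and r +: 14 + 11 = 25.
Recombination frequency = 25/454 = 0.0551 ≈ 5.5%, i.e. 5.5 cM.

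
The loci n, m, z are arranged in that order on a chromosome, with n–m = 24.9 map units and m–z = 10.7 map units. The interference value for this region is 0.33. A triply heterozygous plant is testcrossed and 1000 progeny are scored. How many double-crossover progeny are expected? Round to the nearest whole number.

Map distances give recombination frequencies of 0.249 and 0.107 for the two intervals.
With interference 0.33 (so coincidence = 0.67), expected double-crossover frequency = 0.249 × 0.107 × 0.67 = 0.01785.
Expected number = 0.01785 × 1000 = 17.85 ≈ 18.

18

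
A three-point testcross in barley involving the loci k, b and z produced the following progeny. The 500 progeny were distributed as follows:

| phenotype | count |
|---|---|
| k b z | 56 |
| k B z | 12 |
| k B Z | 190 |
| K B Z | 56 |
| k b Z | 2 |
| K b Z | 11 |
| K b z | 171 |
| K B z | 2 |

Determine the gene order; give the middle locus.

b

The two most frequent reciprocal classes, k B Z and K b z, are the parental types, so the F1 was k B Z / K b z.
The two rarest classes, k b Z and K B z, are the double crossovers. Comparing them with the parentals, only the b allele has switched, so b is the middle locus and the order is z – b – k.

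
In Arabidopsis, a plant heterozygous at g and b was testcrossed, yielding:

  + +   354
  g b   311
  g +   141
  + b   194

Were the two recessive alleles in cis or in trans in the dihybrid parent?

cis

The two most frequent classes are + + (354) and g b (311); these are the parental (non-recombinant) types.
So the F1 carried + + on one chromosome and g b on the other — the recessive alleles are on the same chromosome (cis / coupling).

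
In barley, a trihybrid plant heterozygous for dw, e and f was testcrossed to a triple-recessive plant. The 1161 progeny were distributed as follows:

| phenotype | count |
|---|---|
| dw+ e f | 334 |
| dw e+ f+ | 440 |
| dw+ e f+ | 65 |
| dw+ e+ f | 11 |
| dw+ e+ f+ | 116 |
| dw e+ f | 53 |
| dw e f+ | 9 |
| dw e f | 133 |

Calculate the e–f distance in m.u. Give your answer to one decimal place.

11.9 m.u.

The two most frequent reciprocal classes, dw+ e f and dw e+ f+, are the parental types, so the F1 was dw+ e f / dw e+ f+.
The two rarest classes, dw+ e+ f and dw e f+, are the double crossovers. Comparing them with the parentals, only the e allele has switched, so e is the middle locus and the order is dw – e – f.
Crossovers in the e–f interval produce the single-crossover classes dw+ e f+ and dw e+ f (65 + 53 = 118) plus the double crossovers (20).
RF(e–f) = (118 + 20) / 1161 = 138/1161 = 0.1189 → 11.9 m.u.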